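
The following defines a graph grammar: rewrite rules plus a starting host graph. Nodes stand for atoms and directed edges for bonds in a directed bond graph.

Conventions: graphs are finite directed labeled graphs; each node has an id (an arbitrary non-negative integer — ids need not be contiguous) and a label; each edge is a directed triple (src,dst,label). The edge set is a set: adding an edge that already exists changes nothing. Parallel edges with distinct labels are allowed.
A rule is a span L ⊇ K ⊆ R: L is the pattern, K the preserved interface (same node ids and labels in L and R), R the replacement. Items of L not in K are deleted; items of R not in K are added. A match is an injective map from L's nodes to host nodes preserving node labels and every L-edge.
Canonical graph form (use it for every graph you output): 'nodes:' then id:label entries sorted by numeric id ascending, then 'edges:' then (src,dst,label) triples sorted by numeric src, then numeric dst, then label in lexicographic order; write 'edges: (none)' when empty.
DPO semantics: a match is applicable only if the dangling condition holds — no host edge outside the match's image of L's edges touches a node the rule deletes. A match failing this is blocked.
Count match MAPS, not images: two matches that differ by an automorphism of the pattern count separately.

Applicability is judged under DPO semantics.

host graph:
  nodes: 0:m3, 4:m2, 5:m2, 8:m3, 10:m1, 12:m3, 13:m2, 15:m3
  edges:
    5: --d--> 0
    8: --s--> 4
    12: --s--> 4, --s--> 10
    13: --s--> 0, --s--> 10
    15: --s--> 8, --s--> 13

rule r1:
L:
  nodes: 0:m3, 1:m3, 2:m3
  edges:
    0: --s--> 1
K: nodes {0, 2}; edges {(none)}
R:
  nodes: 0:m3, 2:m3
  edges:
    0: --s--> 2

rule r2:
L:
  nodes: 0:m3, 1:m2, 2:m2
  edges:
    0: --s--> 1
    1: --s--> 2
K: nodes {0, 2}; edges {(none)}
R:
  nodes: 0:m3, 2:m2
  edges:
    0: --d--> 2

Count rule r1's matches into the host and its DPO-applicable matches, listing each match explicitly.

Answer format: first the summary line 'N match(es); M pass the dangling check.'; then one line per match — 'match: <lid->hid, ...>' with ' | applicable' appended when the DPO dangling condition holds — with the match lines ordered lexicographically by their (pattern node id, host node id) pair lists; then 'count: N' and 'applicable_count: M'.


2 match(es); 0 pass the dangling check.
match: 0->15, 1->8, 2->0
match: 0->15, 1->8, 2->12
count: 2
applicable_count: 0


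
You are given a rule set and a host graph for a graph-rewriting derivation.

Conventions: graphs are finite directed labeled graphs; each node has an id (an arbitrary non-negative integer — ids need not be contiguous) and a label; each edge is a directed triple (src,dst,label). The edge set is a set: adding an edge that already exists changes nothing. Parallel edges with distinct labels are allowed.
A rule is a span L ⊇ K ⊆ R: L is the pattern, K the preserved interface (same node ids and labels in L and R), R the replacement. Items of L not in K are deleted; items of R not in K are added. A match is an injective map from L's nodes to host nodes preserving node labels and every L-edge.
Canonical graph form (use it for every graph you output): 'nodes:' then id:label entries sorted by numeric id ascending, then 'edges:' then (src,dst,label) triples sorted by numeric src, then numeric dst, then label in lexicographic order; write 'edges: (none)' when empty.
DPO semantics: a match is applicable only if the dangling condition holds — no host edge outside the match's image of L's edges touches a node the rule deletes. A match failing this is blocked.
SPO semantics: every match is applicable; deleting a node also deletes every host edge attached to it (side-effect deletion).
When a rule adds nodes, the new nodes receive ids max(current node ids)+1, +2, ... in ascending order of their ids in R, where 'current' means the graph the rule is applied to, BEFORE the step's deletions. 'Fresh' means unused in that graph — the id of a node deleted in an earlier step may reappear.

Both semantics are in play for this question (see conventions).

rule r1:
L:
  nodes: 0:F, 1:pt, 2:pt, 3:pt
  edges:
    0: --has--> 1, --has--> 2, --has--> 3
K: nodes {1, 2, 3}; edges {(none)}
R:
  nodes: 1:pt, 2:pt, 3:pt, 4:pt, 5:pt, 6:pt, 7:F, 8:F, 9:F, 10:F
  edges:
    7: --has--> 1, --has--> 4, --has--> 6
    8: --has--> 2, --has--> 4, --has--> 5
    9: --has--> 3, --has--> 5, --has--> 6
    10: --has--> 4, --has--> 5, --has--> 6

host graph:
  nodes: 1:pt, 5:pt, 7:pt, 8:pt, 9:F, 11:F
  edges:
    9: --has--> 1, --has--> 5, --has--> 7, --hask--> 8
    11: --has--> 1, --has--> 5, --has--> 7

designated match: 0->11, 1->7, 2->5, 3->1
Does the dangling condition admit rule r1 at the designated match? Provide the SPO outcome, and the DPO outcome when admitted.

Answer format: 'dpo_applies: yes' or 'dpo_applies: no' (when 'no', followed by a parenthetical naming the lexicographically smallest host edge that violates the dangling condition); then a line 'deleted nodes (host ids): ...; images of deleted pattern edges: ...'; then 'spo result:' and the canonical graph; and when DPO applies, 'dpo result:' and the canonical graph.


dpo_applies: yes
deleted nodes (host ids): 11; images of deleted pattern edges: (11,1,has); (11,5,has); (11,7,has)
spo result:
nodes: 1:pt, 5:pt, 7:pt, 8:pt, 9:F, 12:pt, 13:pt, 14:pt, 15:F, 16:F, 17:F, 18:F
edges: (9,1,has); (9,5,has); (9,7,has); (9,8,hask); (15,7,has); (15,12,has); (15,14,has); (16,5,has); (16,12,has); (16,13,has); (17,1,has); (17,13,has); (17,14,has); (18,12,has); (18,13,has); (18,14,has)
dpo result:
nodes: 1:pt, 5:pt, 7:pt, 8:pt, 9:F, 12:pt, 13:pt, 14:pt, 15:F, 16:F, 17:F, 18:F
edges: (9,1,has); (9,5,has); (9,7,has); (9,8,hask); (15,7,has); (15,12,has); (15,14,has); (16,5,has); (16,12,has); (16,13,has); (17,1,has); (17,13,has); (17,14,has); (18,12,has); (18,13,has); (18,14,has)


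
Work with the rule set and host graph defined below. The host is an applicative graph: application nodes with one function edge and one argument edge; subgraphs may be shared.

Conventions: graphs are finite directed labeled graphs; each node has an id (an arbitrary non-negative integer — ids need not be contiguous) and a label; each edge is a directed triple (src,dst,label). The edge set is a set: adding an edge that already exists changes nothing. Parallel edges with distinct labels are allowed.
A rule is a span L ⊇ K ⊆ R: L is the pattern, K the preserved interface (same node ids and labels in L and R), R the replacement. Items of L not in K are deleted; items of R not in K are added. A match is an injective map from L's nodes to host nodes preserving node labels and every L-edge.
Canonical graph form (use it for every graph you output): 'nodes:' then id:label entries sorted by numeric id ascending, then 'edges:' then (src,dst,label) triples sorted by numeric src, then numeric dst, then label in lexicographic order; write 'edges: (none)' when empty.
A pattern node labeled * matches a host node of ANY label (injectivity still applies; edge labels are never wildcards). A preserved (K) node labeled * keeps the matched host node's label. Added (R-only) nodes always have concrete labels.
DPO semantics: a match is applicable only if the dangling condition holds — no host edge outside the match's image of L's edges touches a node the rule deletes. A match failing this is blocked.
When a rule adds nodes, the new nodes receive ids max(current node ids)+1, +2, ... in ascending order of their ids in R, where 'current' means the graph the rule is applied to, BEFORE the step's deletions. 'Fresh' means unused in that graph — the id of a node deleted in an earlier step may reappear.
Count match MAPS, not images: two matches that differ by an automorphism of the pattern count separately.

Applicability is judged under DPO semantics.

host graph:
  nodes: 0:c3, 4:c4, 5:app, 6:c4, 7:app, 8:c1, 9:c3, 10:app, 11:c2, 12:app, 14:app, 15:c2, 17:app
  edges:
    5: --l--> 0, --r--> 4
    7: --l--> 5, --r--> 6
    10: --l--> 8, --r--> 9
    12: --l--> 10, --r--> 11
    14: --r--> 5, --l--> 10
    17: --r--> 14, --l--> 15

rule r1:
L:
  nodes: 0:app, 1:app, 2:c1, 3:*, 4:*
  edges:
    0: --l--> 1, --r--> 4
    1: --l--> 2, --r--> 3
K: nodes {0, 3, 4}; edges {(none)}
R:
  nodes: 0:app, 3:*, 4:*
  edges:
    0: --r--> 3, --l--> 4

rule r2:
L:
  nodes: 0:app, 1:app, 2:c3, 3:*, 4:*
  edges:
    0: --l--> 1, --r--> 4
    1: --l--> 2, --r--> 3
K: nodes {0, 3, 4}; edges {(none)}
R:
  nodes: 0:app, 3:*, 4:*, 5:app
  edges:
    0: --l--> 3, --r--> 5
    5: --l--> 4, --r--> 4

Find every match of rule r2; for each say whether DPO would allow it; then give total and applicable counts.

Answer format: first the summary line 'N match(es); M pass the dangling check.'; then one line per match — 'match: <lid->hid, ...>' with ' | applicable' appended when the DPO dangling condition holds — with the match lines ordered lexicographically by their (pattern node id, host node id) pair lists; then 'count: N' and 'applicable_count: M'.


1 match(es); 0 pass the dangling check.
match: 0->7, 1->5, 2->0, 3->4, 4->6
count: 1
applicable_count: 0


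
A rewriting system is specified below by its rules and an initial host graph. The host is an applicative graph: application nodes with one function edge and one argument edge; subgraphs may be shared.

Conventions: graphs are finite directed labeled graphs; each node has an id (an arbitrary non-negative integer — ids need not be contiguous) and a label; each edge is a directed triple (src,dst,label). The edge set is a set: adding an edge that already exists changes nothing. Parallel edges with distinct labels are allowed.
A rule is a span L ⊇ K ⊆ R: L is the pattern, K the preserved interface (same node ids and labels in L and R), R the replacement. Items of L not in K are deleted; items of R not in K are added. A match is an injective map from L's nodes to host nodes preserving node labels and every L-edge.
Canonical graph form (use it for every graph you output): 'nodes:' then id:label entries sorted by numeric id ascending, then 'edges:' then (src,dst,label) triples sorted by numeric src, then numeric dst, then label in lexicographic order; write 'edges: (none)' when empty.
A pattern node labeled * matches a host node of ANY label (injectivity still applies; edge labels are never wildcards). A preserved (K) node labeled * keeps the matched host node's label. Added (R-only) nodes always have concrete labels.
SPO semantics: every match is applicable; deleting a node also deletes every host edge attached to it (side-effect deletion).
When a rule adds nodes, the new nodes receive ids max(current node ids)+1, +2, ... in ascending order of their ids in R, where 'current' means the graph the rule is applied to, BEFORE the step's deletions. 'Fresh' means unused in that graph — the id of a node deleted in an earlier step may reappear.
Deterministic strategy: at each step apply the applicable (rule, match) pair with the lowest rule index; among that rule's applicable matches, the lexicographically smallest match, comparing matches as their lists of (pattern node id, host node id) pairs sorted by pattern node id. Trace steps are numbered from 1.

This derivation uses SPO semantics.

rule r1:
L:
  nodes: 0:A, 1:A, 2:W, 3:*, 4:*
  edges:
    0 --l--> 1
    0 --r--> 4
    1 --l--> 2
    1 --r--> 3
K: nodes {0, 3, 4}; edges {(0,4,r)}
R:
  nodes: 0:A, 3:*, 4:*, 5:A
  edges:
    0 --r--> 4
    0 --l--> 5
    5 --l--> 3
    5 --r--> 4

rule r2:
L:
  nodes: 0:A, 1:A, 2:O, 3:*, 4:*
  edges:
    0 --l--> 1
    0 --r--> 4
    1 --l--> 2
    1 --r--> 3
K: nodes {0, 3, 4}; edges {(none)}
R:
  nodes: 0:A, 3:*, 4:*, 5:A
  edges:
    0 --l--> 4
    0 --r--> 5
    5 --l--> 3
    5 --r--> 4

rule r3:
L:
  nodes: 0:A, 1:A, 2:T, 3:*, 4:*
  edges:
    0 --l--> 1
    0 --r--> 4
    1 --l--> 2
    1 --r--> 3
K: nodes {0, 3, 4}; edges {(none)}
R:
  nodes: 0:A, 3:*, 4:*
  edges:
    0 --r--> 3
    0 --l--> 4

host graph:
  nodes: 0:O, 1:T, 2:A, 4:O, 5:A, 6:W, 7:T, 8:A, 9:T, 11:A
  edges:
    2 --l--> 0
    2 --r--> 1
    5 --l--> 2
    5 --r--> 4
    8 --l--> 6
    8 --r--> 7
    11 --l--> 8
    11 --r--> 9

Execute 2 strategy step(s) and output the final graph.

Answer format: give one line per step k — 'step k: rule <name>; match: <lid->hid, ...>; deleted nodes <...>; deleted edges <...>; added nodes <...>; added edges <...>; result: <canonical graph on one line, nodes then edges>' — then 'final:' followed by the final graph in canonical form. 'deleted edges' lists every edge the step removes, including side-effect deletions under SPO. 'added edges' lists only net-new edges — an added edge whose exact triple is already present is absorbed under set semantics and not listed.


step 1: rule r1; match: 0->11, 1->8, 2->6, 3->7, 4->9; deleted nodes 6, 8; deleted edges (8,6,l); (8,7,r); (11,8,l); added nodes 12; added edges (11,12,l); (12,7,l); (12,9,r); result: nodes: 0:O, 1:T, 2:A, 4:O, 5:A, 7:T, 9:T, 11:A, 12:A edges: (2,0,l); (2,1,r); (5,2,l); (5,4,r); (11,9,r); (11,12,l); (12,7,l); (12,9,r)
step 2: rule r2; match: 0->5, 1->2, 2->0, 3->1, 4->4; deleted nodes 0, 2; deleted edges (2,0,l); (2,1,r); (5,2,l); (5,4,r); added nodes 13; added edges (5,4,l); (5,13,r); (13,1,l); (13,4,r); result: nodes: 1:T, 4:O, 5:A, 7:T, 9:T, 11:A, 12:A, 13:A edges: (5,4,l); (5,13,r); (11,9,r); (11,12,l); (12,7,l); (12,9,r); (13,1,l); (13,4,r)
final:
nodes: 1:T, 4:O, 5:A, 7:T, 9:T, 11:A, 12:A, 13:A
edges: (5,4,l); (5,13,r); (11,9,r); (11,12,l); (12,7,l); (12,9,r); (13,1,l); (13,4,r)


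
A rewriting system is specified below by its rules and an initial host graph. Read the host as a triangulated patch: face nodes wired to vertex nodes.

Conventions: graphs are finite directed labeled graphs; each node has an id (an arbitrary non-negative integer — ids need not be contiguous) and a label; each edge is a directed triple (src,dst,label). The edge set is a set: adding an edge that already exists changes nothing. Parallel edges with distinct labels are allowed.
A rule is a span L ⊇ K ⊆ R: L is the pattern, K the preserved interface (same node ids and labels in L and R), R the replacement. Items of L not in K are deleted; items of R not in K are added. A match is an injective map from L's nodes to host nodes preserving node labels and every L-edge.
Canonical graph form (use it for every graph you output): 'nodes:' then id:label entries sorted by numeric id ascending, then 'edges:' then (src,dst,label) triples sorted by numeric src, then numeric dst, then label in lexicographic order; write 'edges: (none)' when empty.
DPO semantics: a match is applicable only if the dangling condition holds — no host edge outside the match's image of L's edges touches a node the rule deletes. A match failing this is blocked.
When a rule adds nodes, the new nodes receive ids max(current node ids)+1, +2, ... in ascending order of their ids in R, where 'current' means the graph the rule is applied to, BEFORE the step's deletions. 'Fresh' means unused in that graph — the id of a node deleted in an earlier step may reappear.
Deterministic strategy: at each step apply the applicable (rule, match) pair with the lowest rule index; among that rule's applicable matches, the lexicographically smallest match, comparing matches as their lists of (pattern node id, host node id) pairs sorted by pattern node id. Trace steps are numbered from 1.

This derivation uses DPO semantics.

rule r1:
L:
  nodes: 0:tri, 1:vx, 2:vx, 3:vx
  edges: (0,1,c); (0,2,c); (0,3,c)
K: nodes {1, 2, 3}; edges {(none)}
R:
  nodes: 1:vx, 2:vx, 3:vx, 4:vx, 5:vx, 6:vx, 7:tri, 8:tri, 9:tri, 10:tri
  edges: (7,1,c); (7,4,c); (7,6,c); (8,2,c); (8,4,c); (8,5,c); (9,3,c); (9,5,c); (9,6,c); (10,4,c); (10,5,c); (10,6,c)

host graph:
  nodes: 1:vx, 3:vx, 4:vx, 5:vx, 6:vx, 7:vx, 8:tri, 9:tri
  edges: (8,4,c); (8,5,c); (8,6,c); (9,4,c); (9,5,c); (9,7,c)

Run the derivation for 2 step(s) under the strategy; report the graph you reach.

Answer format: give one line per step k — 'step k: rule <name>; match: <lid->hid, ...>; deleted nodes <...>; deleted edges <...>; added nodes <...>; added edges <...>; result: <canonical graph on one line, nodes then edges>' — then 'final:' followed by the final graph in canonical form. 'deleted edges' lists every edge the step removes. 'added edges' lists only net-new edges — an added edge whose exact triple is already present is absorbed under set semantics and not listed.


step 1: rule r1; match: 0->8, 1->4, 2->5, 3->6; deleted nodes 8; deleted edges (8,4,c); (8,5,c); (8,6,c); added nodes 10, 11, 12, 13, 14, 15, 16; added edges (13,4,c); (13,10,c); (13,12,c); (14,5,c); (14,10,c); (14,11,c); (15,6,c); (15,11,c); (15,12,c); (16,10,c); (16,11,c); (16,12,c); result: nodes: 1:vx, 3:vx, 4:vx, 5:vx, 6:vx, 7:vx, 9:tri, 10:vx, 11:vx, 12:vx, 13:tri, 14:tri, 15:tri, 16:tri edges: (9,4,c); (9,5,c); (9,7,c); (13,4,c); (13,10,c); (13,12,c); (14,5,c); (14,10,c); (14,11,c); (15,6,c); (15,11,c); (15,12,c); (16,10,c); (16,11,c); (16,12,c)
step 2: rule r1; match: 0->9, 1->4, 2->5, 3->7; deleted nodes 9; deleted edges (9,4,c); (9,5,c); (9,7,c); added nodes 17, 18, 19, 20, 21, 22, 23; added edges (20,4,c); (20,17,c); (20,19,c); (21,5,c); (21,17,c); (21,18,c); (22,7,c); (22,18,c); (22,19,c); (23,17,c); (23,18,c); (23,19,c); result: nodes: 1:vx, 3:vx, 4:vx, 5:vx, 6:vx, 7:vx, 10:vx, 11:vx, 12:vx, 13:tri, 14:tri, 15:tri, 16:tri, 17:vx, 18:vx, 19:vx, 20:tri, 21:tri, 22:tri, 23:tri edges: (13,4,c); (13,10,c); (13,12,c); (14,5,c); (14,10,c); (14,11,c); (15,6,c); (15,11,c); (15,12,c); (16,10,c); (16,11,c); (16,12,c); (20,4,c); (20,17,c); (20,19,c); (21,5,c); (21,17,c); (21,18,c); (22,7,c); (22,18,c); (22,19,c); (23,17,c); (23,18,c); (23,19,c)
final:
nodes: 1:vx, 3:vx, 4:vx, 5:vx, 6:vx, 7:vx, 10:vx, 11:vx, 12:vx, 13:tri, 14:tri, 15:tri, 16:tri, 17:vx, 18:vx, 19:vx, 20:tri, 21:tri, 22:tri, 23:tri
edges: (13,4,c); (13,10,c); (13,12,c); (14,5,c); (14,10,c); (14,11,c); (15,6,c); (15,11,c); (15,12,c); (16,10,c); (16,11,c); (16,12,c); (20,4,c); (20,17,c); (20,19,c); (21,5,c); (21,17,c); (21,18,c); (22,7,c); (22,18,c); (22,19,c); (23,17,c); (23,18,c); (23,19,c)


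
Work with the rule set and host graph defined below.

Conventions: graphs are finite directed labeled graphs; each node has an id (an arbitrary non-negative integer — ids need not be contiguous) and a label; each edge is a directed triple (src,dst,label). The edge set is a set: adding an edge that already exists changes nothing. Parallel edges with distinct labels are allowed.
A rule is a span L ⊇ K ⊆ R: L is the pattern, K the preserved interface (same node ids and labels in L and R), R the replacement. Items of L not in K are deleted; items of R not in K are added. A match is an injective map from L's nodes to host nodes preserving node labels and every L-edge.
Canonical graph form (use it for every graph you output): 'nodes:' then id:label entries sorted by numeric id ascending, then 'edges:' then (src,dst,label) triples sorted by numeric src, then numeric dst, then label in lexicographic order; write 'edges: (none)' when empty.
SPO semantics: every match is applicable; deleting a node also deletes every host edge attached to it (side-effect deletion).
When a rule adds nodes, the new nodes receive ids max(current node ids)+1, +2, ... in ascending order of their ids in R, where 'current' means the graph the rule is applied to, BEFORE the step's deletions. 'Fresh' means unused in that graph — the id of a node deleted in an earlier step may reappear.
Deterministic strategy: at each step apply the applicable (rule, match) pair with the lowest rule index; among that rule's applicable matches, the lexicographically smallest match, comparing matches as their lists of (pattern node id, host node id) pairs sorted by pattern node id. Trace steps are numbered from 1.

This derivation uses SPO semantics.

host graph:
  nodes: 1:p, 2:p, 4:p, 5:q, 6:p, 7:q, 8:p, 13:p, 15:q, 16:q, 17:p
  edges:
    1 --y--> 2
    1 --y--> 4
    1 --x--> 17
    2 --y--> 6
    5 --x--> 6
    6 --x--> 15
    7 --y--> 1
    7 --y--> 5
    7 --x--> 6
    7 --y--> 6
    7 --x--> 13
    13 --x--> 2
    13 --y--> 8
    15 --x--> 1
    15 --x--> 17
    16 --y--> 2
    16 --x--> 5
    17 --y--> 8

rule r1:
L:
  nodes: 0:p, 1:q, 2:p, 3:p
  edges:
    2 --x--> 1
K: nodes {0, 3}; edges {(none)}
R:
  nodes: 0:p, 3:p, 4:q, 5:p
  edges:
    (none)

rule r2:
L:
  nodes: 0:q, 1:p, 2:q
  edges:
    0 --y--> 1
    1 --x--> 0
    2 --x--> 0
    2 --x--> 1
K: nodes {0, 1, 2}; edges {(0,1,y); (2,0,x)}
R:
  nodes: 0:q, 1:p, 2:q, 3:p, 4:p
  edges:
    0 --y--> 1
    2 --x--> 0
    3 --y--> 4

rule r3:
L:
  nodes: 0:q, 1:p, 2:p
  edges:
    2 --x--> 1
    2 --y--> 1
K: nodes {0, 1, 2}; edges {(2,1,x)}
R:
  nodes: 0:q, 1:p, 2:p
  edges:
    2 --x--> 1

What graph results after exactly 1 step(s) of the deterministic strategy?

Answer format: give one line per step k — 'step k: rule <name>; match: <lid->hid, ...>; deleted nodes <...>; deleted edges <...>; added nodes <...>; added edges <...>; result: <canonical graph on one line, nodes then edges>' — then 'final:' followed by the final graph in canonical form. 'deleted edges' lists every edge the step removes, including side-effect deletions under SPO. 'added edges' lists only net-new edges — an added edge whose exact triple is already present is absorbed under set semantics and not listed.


step 1: rule r1; match: 0->1, 1->15, 2->6, 3->2; deleted nodes 6, 15; deleted edges (2,6,y); (5,6,x); (6,15,x); (7,6,x); (7,6,y); (15,1,x); (15,17,x); added nodes 18, 19; added edges (none); result: nodes: 1:p, 2:p, 4:p, 5:q, 7:q, 8:p, 13:p, 16:q, 17:p, 18:q, 19:p edges: (1,2,y); (1,4,y); (1,17,x); (7,1,y); (7,5,y); (7,13,x); (13,2,x); (13,8,y); (16,2,y); (16,5,x); (17,8,y)
final:
nodes: 1:p, 2:p, 4:p, 5:q, 7:q, 8:p, 13:p, 16:q, 17:p, 18:q, 19:p
edges: (1,2,y); (1,4,y); (1,17,x); (7,1,y); (7,5,y); (7,13,x); (13,2,x); (13,8,y); (16,2,y); (16,5,x); (17,8,y)


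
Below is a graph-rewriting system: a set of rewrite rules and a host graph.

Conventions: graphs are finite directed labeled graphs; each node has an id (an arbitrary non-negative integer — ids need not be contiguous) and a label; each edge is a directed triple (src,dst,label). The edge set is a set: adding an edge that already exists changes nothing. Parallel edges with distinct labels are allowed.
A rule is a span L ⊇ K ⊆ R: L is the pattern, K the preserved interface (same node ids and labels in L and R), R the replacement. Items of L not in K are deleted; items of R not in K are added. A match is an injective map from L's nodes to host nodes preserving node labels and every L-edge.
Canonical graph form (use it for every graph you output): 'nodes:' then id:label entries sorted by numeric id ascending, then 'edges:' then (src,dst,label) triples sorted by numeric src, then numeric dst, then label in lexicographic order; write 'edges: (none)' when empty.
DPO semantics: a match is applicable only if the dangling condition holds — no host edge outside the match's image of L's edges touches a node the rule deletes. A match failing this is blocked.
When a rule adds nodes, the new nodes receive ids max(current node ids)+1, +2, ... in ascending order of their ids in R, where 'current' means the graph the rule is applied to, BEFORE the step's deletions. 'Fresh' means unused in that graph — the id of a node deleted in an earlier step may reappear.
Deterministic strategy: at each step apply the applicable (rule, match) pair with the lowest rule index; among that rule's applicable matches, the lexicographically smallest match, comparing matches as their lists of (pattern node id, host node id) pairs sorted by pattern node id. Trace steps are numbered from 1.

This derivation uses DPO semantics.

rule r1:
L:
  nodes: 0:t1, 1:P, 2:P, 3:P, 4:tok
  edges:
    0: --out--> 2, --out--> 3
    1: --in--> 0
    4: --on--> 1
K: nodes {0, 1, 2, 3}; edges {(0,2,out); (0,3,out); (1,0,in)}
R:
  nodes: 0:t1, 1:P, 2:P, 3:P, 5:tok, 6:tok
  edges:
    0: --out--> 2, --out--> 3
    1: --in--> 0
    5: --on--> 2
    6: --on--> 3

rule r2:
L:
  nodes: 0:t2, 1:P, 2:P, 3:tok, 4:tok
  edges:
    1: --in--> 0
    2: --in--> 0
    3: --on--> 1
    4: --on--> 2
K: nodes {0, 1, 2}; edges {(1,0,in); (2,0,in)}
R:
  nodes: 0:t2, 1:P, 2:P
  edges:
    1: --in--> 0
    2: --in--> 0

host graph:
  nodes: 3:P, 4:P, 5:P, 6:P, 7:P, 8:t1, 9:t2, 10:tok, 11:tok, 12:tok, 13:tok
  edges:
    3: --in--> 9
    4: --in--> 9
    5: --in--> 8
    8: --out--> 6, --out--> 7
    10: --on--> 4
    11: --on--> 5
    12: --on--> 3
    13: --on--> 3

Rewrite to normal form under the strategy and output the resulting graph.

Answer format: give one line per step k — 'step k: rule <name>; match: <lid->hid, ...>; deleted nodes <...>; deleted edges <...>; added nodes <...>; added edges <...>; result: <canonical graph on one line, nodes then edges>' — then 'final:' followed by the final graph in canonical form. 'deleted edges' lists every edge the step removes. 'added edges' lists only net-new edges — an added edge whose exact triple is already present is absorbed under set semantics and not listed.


step 1: rule r1; match: 0->8, 1->5, 2->6, 3->7, 4->11; deleted nodes 11; deleted edges (11,5,on); added nodes 14, 15; added edges (14,6,on); (15,7,on); result: nodes: 3:P, 4:P, 5:P, 6:P, 7:P, 8:t1, 9:t2, 10:tok, 12:tok, 13:tok, 14:tok, 15:tok edges: (3,9,in); (4,9,in); (5,8,in); (8,6,out); (8,7,out); (10,4,on); (12,3,on); (13,3,on); (14,6,on); (15,7,on)
step 2: rule r2; match: 0->9, 1->3, 2->4, 3->12, 4->10; deleted nodes 10, 12; deleted edges (10,4,on); (12,3,on); added nodes (none); added edges (none); result: nodes: 3:P, 4:P, 5:P, 6:P, 7:P, 8:t1, 9:t2, 13:tok, 14:tok, 15:tok edges: (3,9,in); (4,9,in); (5,8,in); (8,6,out); (8,7,out); (13,3,on); (14,6,on); (15,7,on)
final:
nodes: 3:P, 4:P, 5:P, 6:P, 7:P, 8:t1, 9:t2, 13:tok, 14:tok, 15:tok
edges: (3,9,in); (4,9,in); (5,8,in); (8,6,out); (8,7,out); (13,3,on); (14,6,on); (15,7,on)


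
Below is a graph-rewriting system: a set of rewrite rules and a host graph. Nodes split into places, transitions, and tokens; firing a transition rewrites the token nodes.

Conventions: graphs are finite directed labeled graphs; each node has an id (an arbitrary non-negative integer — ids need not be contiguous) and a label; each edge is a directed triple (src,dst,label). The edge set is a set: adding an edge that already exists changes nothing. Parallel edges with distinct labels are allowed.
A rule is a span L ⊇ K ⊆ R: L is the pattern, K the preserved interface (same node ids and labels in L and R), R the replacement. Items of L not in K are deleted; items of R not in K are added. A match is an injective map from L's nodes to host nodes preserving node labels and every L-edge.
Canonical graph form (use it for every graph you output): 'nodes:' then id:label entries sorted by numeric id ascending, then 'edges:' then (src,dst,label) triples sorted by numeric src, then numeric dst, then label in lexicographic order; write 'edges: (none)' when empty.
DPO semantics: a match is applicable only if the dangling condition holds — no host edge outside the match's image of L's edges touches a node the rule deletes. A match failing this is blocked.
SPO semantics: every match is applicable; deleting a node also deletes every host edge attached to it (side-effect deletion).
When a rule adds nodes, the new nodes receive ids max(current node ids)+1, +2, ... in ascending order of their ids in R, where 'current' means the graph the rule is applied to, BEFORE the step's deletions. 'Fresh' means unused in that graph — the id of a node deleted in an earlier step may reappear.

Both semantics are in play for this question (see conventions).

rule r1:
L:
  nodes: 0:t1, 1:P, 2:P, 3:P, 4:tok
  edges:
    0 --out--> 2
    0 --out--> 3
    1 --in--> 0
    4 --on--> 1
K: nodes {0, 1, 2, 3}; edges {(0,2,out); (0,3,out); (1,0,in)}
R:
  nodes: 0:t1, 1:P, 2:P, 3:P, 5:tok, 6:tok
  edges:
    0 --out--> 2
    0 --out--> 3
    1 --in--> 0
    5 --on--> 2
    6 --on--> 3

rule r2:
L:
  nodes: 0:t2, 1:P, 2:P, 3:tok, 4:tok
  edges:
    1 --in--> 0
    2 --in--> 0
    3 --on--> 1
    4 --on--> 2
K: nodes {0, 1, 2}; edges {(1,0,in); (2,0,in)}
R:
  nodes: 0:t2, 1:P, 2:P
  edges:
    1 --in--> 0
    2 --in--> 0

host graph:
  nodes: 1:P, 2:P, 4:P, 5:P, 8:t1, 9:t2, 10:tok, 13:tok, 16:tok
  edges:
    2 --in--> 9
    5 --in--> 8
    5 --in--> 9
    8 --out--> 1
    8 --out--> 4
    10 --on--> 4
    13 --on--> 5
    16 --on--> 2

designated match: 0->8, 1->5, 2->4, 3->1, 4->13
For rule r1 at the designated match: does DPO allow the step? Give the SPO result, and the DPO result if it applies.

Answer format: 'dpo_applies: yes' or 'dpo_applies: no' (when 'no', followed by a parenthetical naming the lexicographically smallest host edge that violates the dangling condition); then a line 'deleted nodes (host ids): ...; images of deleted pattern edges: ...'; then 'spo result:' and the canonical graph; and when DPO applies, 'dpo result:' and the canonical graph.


dpo_applies: yes
deleted nodes (host ids): 13; images of deleted pattern edges: (13,5,on)
spo result:
nodes: 1:P, 2:P, 4:P, 5:P, 8:t1, 9:t2, 10:tok, 16:tok, 17:tok, 18:tok
edges: (2,9,in); (5,8,in); (5,9,in); (8,1,out); (8,4,out); (10,4,on); (16,2,on); (17,4,on); (18,1,on)
dpo result:
nodes: 1:P, 2:P, 4:P, 5:P, 8:t1, 9:t2, 10:tok, 16:tok, 17:tok, 18:tok
edges: (2,9,in); (5,8,in); (5,9,in); (8,1,out); (8,4,out); (10,4,on); (16,2,on); (17,4,on); (18,1,on)


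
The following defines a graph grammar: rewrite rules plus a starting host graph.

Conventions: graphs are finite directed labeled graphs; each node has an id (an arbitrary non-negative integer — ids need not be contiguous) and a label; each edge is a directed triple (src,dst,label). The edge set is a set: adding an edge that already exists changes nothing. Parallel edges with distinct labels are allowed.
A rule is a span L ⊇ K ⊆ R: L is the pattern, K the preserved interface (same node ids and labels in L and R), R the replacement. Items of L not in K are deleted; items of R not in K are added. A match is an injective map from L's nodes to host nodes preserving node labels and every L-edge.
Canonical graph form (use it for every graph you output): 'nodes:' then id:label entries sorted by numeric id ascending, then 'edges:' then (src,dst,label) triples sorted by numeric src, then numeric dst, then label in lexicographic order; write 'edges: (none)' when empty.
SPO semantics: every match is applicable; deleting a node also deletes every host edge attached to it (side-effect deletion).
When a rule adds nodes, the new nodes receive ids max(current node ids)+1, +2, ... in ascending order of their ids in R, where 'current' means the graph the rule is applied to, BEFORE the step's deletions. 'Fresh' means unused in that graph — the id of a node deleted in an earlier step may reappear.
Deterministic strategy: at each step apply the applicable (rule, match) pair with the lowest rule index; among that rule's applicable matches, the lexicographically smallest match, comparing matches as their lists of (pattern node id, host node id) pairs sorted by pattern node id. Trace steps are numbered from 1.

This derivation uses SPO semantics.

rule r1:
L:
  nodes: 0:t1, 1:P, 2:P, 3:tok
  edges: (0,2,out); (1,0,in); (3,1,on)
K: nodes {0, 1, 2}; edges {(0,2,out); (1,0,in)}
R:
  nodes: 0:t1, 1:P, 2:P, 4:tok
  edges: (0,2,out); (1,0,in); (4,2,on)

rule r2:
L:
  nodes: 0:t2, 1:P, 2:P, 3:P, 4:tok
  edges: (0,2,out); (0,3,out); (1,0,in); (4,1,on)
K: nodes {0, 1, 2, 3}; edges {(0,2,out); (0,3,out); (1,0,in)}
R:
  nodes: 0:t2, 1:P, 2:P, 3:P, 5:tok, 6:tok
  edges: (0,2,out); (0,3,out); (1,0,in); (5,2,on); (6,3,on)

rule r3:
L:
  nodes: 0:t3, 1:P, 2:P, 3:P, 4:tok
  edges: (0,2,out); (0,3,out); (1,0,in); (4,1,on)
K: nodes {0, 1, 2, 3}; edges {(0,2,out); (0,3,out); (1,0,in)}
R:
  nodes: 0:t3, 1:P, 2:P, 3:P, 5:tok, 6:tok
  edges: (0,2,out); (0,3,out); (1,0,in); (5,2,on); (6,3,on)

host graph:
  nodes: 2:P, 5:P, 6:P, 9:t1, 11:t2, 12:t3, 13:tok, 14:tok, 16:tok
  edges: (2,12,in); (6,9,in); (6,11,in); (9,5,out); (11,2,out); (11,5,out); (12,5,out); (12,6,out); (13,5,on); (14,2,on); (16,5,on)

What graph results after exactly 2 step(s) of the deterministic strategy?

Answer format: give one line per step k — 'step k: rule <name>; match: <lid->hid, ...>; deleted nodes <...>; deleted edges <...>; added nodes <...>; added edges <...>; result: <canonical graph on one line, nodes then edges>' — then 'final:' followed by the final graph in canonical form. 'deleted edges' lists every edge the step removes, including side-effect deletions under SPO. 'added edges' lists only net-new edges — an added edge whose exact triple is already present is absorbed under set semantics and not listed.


step 1: rule r3; match: 0->12, 1->2, 2->5, 3->6, 4->14; deleted nodes 14; deleted edges (14,2,on); added nodes 17, 18; added edges (17,5,on); (18,6,on); result: nodes: 2:P, 5:P, 6:P, 9:t1, 11:t2, 12:t3, 13:tok, 16:tok, 17:tok, 18:tok edges: (2,12,in); (6,9,in); (6,11,in); (9,5,out); (11,2,out); (11,5,out); (12,5,out); (12,6,out); (13,5,on); (16,5,on); (17,5,on); (18,6,on)
step 2: rule r1; match: 0->9, 1->6, 2->5, 3->18; deleted nodes 18; deleted edges (18,6,on); added nodes 19; added edges (19,5,on); result: nodes: 2:P, 5:P, 6:P, 9:t1, 11:t2, 12:t3, 13:tok, 16:tok, 17:tok, 19:tok edges: (2,12,in); (6,9,in); (6,11,in); (9,5,out); (11,2,out); (11,5,out); (12,5,out); (12,6,out); (13,5,on); (16,5,on); (17,5,on); (19,5,on)
final:
nodes: 2:P, 5:P, 6:P, 9:t1, 11:t2, 12:t3, 13:tok, 16:tok, 17:tok, 19:tok
edges: (2,12,in); (6,9,in); (6,11,in); (9,5,out); (11,2,out); (11,5,out); (12,5,out); (12,6,out); (13,5,on); (16,5,on); (17,5,on); (19,5,on)


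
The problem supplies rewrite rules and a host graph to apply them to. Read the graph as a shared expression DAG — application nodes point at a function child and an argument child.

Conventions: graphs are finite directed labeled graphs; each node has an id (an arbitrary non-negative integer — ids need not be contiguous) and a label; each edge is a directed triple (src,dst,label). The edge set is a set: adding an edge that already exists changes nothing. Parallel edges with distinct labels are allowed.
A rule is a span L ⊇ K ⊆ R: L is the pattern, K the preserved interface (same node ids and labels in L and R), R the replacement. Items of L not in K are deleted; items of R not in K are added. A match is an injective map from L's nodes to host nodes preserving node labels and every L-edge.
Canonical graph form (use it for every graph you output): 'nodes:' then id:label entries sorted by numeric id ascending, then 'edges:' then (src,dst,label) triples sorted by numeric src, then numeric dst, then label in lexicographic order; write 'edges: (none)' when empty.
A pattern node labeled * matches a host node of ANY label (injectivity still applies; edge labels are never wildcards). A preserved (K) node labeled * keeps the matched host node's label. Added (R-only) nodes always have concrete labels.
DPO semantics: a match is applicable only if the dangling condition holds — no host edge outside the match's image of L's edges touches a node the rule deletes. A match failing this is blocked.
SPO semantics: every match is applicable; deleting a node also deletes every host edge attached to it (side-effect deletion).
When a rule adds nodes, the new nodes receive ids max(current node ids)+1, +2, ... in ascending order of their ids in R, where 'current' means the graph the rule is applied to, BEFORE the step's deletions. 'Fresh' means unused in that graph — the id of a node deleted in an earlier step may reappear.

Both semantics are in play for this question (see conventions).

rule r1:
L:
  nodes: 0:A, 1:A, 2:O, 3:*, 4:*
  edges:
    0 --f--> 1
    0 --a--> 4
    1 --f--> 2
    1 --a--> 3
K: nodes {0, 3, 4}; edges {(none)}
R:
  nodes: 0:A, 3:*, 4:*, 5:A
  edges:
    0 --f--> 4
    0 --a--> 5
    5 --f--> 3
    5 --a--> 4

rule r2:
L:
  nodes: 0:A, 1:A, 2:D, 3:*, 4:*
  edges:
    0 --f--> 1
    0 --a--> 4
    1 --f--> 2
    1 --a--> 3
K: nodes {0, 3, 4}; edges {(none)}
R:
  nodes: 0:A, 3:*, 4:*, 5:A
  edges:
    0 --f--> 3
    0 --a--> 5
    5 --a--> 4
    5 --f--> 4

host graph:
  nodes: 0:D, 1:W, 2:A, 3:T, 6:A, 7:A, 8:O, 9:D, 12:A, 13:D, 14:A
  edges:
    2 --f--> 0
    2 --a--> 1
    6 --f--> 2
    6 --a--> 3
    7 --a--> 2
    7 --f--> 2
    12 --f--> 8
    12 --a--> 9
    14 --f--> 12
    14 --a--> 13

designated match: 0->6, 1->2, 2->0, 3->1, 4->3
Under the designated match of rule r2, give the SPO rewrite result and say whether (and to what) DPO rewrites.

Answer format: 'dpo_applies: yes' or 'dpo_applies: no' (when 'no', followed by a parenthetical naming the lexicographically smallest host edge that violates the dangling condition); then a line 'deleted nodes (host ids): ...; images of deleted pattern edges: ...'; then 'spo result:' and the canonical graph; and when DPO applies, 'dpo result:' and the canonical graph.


dpo_applies: no
(the rule deletes node 2, which keeps host edge (7,2,a) outside the match image — the dangling condition fails, DPO blocks; SPO proceeds and side-deletes such edges)
deleted nodes (host ids): 0, 2; images of deleted pattern edges: (2,0,f); (2,1,a); (6,2,f); (6,3,a)
spo result:
nodes: 1:W, 3:T, 6:A, 7:A, 8:O, 9:D, 12:A, 13:D, 14:A, 15:A
edges: (6,1,f); (6,15,a); (12,8,f); (12,9,a); (14,12,f); (14,13,a); (15,3,a); (15,3,f)


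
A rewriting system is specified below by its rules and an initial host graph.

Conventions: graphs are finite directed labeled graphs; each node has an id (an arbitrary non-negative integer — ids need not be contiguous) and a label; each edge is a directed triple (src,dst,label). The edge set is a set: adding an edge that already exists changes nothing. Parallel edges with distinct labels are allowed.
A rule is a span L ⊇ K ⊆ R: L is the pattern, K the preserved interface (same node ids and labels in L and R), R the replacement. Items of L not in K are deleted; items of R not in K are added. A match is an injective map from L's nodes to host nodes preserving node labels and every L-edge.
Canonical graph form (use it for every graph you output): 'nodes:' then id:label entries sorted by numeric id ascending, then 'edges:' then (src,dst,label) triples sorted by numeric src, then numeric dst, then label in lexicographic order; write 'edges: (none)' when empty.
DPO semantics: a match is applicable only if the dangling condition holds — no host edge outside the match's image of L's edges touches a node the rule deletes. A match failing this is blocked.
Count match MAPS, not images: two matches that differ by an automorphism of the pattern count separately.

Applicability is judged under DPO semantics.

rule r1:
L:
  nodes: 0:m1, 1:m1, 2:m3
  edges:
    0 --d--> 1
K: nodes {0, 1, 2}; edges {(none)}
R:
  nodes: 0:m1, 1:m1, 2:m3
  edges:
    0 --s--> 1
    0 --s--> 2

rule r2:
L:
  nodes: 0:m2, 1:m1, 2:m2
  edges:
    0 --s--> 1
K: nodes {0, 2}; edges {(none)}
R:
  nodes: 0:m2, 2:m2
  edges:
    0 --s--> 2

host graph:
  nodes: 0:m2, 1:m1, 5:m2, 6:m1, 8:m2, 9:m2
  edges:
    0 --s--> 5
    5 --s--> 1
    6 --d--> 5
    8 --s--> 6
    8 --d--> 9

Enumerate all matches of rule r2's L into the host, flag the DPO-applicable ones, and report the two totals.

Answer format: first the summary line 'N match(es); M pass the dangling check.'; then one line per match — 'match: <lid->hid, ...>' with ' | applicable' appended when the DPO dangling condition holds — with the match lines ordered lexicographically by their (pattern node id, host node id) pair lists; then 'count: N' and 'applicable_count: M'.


6 match(es); 3 pass the dangling check.
match: 0->5, 1->1, 2->0 | applicable
match: 0->5, 1->1, 2->8 | applicable
match: 0->5, 1->1, 2->9 | applicable
match: 0->8, 1->6, 2->0
match: 0->8, 1->6, 2->5
match: 0->8, 1->6, 2->9
count: 6
applicable_count: 3


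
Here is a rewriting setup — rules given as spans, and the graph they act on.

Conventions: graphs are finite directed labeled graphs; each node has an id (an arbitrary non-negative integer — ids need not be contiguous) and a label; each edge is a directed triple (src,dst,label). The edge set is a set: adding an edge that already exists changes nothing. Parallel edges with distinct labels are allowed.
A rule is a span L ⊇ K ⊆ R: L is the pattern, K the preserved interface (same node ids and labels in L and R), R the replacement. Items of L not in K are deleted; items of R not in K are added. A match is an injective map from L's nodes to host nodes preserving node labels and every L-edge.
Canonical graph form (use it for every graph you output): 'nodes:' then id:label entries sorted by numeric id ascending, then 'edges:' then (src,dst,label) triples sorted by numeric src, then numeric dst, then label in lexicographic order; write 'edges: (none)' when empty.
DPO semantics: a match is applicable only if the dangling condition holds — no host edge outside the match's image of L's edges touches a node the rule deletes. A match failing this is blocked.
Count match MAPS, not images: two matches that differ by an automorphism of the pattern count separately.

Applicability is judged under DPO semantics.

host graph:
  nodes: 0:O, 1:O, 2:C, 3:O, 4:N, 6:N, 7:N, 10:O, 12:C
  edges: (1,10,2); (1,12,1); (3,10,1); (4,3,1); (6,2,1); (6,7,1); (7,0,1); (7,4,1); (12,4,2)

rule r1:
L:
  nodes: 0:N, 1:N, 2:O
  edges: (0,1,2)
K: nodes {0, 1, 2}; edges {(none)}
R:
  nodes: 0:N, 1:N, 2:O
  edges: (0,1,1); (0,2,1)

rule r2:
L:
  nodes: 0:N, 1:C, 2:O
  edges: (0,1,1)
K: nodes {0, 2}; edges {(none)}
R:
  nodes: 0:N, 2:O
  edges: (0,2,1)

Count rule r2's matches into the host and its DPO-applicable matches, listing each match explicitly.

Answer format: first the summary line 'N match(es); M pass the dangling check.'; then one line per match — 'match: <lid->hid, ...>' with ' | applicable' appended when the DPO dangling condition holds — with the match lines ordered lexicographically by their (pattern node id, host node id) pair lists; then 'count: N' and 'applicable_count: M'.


4 match(es); 4 pass the dangling check.
match: 0->6, 1->2, 2->0 | applicable
match: 0->6, 1->2, 2->1 | applicable
match: 0->6, 1->2, 2->3 | applicable
match: 0->6, 1->2, 2->10 | applicable
count: 4
applicable_count: 4
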